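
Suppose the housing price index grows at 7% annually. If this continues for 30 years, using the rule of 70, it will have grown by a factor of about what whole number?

about 8 times

Doubling time ≈ 70/7 = 10.00 years.
30/10.00 ≈ 3 doublings, so about 2^3 = 8×.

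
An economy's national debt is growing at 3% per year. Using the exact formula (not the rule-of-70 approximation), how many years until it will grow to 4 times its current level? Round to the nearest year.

47 years

t = ln(4) / ln(1 + 0.03) = 1.3863 / 0.029559 ≈ 46.90.
≈ 47 years.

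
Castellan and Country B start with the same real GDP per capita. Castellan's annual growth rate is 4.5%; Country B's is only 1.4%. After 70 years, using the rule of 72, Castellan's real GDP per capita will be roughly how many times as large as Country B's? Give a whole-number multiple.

about 8 times

Rate gap = 4.5% − 1.4% = 3.1 points.
The ratio doubles every 72/3.1 ≈ 23.23 years.
70/23.23 ≈ 3.01 doublings → ratio ≈ 2^3.01 ≈ 8.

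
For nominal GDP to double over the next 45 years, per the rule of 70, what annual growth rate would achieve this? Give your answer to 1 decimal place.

70 / 45 ≈ 1.56, so about 1.6% a year.

roughly 1.6%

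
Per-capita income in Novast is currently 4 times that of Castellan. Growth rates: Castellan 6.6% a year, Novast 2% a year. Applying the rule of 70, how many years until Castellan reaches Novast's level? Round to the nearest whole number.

What matters is the difference: 4.6 pp.
Rule of 70 on the gap: the ratio halves every 70/4.6 ≈ 15.22 years.
A 4 times gap closes after 2 halvings: 2 × 15.22 ≈ 30 years.

30 years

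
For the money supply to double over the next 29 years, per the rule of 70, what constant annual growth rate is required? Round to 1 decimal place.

70 / 29 ≈ 2.41, so about 2.4% annually.

roughly 2.4% annually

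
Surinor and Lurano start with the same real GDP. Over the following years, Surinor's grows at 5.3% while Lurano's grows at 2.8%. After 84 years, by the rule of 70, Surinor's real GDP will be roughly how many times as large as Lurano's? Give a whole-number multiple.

approximately 8 times

Only the 2.5-point difference matters.
70/2.5 ≈ 28.00 years per doubling of the ratio; 84 years gives 3.00 doublings, so ≈ 8×.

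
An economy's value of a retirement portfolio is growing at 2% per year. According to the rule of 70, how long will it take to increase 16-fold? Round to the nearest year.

At 2% it doubles every 70/2 ≈ 35.00 years.
16× is 4 doublings, so 4 × 35.00 ≈ 140 years.

≈ 140 years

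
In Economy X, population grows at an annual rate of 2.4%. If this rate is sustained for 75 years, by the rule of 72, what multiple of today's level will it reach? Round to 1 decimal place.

Doubles every ≈ 30.00 years (72/2.4).
75 years is 2.50 doublings; 2^2.50 ≈ 5.7×.

approximately 5.7 times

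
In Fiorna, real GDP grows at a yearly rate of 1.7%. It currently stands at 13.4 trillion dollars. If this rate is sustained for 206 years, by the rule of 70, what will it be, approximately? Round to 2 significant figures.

≈ 430 trillion dollars

Doubling time ≈ 70/1.7 = 41.18 years.
206 years is 206/41.18 ≈ 5.00 doublings, a factor of 2^5.00 ≈ 32.00.
13.4 × 32.00 ≈ 430 trillion dollars.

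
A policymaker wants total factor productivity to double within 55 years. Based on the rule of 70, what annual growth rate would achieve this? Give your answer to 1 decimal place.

about 1.3% annually

70 / 55 ≈ 1.27, so about 1.3% annually.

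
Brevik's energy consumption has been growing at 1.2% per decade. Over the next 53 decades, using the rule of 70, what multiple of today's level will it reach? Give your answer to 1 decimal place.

≈ 1.9 times

Doubles every ≈ 58.33 decades (70/1.2).
53 decades is 0.91 doublings; 2^0.91 ≈ 1.9×.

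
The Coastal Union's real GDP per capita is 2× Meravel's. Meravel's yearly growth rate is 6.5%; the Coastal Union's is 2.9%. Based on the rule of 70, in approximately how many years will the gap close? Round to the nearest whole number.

approximately 19 years

What matters is the difference: 3.6 pp.
Rule of 70 on the gap: the ratio halves every 70/3.6 ≈ 19.44 years.
A 2× gap closes after 1 halving: 1 × 19.44 ≈ 19 years.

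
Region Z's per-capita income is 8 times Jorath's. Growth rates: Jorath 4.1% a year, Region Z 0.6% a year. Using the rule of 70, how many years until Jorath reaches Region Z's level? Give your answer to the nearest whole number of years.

60 years

The growth-rate gap is 4.1% − 0.6% = 3.5 percentage points.
So the ratio between them halves every 70/3.5 ≈ 20.00 years.
An 8 times gap closes after 3 halvings: 3 × 20.00 ≈ 60 years.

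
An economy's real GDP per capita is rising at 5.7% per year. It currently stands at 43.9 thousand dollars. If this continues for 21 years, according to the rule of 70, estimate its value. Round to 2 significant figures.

It doubles every 70/5.7 ≈ 12.28 years, so 21 years is 1.71 doublings.
2^1.71 ≈ 3.27; 43.9 × 3.27 ≈ 140 thousand dollars.

around 140 thousand dollars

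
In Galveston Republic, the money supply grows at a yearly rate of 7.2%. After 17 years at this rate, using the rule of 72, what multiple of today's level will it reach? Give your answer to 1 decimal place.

Doubles every ≈ 10.00 years (72/7.2).
17 years is 1.70 doublings; 2^1.70 ≈ 3.2×.

roughly 3.2 times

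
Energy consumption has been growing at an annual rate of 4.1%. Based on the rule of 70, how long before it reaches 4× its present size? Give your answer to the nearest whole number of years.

One doubling takes 70/4.1 = 17.07 years.
Getting to 4× needs 2 doublings: 2 × 17.07 ≈ 34 years.

around 34 years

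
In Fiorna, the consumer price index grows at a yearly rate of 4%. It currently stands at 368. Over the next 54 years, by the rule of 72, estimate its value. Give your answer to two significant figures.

2900

Doubling time ≈ 72/4 = 18.00 years.
54 years is 54/18.00 ≈ 3.00 doublings, a factor of 2^3.00 ≈ 8.00.
368 × 8.00 ≈ 2900.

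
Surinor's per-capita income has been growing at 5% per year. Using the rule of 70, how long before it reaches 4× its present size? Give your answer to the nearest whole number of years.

Doubling time ≈ 70/5 = 14.00 years.
4 = 2^2, so 2 doublings → 28 years.

≈ 28 years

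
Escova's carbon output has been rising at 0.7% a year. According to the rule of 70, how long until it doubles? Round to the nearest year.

Doubling time ≈ 70 / 0.7 = 100.00 years.

about 100 years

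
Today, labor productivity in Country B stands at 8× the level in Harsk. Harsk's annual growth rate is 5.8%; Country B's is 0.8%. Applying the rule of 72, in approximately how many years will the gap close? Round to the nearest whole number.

What matters is the difference: 5 pp.
Rule of 72 on the gap: the ratio halves every 72/5 ≈ 14.40 years.
An 8× gap closes after 3 halvings: 3 × 14.40 ≈ 43 years.

approximately 43 years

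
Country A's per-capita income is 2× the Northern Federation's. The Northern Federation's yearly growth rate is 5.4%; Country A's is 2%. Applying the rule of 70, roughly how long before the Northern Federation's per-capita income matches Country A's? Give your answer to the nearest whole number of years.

The growth-rate gap is 5.4% − 2% = 3.4 percentage points.
So the ratio between them halves every 70/3.4 ≈ 20.59 years.
A 2× gap closes after 1 halving: 1 × 20.59 ≈ 21 years.

approximately 21 years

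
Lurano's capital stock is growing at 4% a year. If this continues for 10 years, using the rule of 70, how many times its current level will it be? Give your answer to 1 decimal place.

roughly 1.5 times

Doubling time ≈ 70/4 = 17.50 years.
10 years / 17.50 ≈ 0.57 doublings → factor 2^0.57 ≈ 1.5.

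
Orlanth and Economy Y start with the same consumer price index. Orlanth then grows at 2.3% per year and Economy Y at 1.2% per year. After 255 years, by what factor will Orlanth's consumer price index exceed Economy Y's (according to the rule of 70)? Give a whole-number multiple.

Only the 1.1-point difference matters.
70/1.1 ≈ 63.64 years per doubling of the ratio; 255 years gives 4.01 doublings, so ≈ 16×.

about 16 times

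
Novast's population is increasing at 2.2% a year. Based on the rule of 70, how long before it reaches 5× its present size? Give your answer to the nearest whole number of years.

≈ 74 years

Doubling time ≈ 70/2.2 = 31.82 years.
5× is log₂ 5 ≈ 2.32 doublings, so ≈ 2.32 × 31.82 = 74 years.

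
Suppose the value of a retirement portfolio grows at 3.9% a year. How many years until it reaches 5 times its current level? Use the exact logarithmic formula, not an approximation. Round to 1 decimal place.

t = ln(5) / ln(1 + 0.039) = 1.6094 / 0.038259 ≈ 42.07.

42.1 years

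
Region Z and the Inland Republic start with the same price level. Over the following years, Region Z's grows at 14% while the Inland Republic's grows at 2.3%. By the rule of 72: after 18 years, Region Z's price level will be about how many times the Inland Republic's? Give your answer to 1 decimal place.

about 7.6 times

Region Z pulls ahead at 11.7 pp per year, so the ratio doubles every 72/11.7 ≈ 6.15 years.
In 18 years that's 2.93 doublings: 2^2.93 ≈ 7.6.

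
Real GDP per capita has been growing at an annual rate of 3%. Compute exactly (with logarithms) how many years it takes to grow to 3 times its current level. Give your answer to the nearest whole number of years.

t = ln(3) / ln(1 + 0.03) = 1.0986 / 0.029559 ≈ 37.17.
≈ 37 years.

37 years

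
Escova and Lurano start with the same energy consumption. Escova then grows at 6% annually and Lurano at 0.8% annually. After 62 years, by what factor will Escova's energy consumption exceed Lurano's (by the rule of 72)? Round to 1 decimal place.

Rate gap = 6% − 0.8% = 5.2 points.
The ratio doubles every 72/5.2 ≈ 13.85 years.
62/13.85 ≈ 4.48 doublings → ratio ≈ 2^4.48 ≈ 22.3.

around 22.3 times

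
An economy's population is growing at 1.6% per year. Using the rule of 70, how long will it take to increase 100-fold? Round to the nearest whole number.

One doubling takes 70/1.6 = 43.75 years.
100× is log₂ 100 ≈ 6.64 doublings, so ≈ 6.64 × 43.75 = 291 years.

roughly 291 years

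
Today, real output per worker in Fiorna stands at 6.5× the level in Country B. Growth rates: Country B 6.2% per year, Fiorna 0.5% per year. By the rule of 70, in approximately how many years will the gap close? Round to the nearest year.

The growth-rate gap is 6.2% − 0.5% = 5.7 percentage points.
So the ratio between them halves every 70/5.7 ≈ 12.28 years.
A 6.5× gap takes log₂(6.5) ≈ 2.70 halvings to close: 2.70 × 12.28 ≈ 33 years.

about 33 years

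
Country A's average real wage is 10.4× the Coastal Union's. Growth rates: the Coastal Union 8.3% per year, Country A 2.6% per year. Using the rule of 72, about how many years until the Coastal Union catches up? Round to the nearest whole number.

approximately 43 years

The growth-rate gap is 8.3% − 2.6% = 5.7 percentage points.
So the ratio between them halves every 72/5.7 ≈ 12.63 years.
A 10.4× gap takes log₂(10.4) ≈ 3.38 halvings to close: 3.38 × 12.63 ≈ 43 years.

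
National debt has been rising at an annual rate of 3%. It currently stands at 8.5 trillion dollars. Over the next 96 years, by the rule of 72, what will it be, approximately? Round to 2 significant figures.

around 140 trillion dollars

It doubles every 72/3 ≈ 24.00 years, so 96 years is 4.00 doublings.
2^4.00 ≈ 16.00; 8.5 × 16.00 ≈ 140 trillion dollars.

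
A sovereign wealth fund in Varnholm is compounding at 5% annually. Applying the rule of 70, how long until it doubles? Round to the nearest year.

Doubling time ≈ 70 / 5 = 14.00 years.

14 years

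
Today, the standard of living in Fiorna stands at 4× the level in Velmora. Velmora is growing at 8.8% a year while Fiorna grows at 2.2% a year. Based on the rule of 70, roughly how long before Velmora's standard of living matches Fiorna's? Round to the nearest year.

What matters is the difference: 6.6 pp.
Rule of 70 on the gap: the ratio halves every 70/6.6 ≈ 10.61 years.
A 4× gap closes after 2 halvings: 2 × 10.61 ≈ 21 years.

≈ 21 years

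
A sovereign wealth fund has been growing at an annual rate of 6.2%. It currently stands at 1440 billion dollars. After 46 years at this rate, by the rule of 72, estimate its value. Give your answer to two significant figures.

around 22000 billion dollars

It doubles every 72/6.2 ≈ 11.61 years, so 46 years is 3.96 doublings.
2^3.96 ≈ 15.56; 1440 × 15.56 ≈ 22000 billion dollars.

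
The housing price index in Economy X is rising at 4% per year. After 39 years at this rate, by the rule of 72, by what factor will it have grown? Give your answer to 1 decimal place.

around 4.5 times

Doubling time ≈ 72/4 = 18.00 years.
39 years / 18.00 ≈ 2.17 doublings → factor 2^2.17 ≈ 4.5.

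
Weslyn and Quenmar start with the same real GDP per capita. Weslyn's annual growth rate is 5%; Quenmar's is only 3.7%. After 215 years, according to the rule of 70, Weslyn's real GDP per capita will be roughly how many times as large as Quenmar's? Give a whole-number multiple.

around 16 times

Only the 1.3-point difference matters.
70/1.3 ≈ 53.85 years per doubling of the ratio; 215 years gives 3.99 doublings, so ≈ 16×.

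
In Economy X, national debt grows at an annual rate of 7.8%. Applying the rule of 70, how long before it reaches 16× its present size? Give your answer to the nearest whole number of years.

roughly 36 years

At 7.8% it doubles every 70/7.8 ≈ 8.97 years.
16 = 2^4, so 4 doublings → 36 years.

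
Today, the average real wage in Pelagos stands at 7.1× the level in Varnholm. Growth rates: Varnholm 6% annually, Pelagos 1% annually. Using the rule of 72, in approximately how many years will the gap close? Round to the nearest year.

The growth-rate gap is 6% − 1% = 5 percentage points.
So the ratio between them halves every 72/5 ≈ 14.40 years.
A 7.1× gap takes log₂(7.1) ≈ 2.83 halvings to close: 2.83 × 14.40 ≈ 41 years.

≈ 41 years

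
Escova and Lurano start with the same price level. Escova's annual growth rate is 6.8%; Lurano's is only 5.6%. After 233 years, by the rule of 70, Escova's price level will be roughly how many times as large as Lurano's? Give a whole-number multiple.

Only the 1.2-point difference matters.
70/1.2 ≈ 58.33 years per doubling of the ratio; 233 years gives 3.99 doublings, so ≈ 16×.

approximately 16 times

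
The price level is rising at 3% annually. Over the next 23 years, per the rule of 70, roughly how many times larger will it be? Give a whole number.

Doubling time ≈ 70/3 = 23.33 years.
23/23.33 ≈ 1 doubling, so about 2^1 = 2×.

≈ 2 times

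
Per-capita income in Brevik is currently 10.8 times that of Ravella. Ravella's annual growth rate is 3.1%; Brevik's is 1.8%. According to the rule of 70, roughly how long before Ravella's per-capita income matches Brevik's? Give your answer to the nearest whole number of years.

approximately 185 years

The growth-rate gap is 3.1% − 1.8% = 1.3 percentage points.
So the ratio between them halves every 70/1.3 ≈ 53.85 years.
A 10.8 times gap takes log₂(10.8) ≈ 3.43 halvings to close: 3.43 × 53.85 ≈ 185 years.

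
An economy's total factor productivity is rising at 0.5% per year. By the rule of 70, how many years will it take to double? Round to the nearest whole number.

Doubling time ≈ 70 / 0.5 = 140.00 years.

around 140 years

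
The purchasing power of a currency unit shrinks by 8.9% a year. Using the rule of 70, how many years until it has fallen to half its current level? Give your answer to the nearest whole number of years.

≈ 8 years

Halving time ≈ 70 / 8.9 = 7.87 → 8 years.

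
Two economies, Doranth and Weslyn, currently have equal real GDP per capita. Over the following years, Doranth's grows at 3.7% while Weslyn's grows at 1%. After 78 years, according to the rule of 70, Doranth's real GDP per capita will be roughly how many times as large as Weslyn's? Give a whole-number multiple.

Only the 2.7-point difference matters.
70/2.7 ≈ 25.93 years per doubling of the ratio; 78 years gives 3.01 doublings, so ≈ 8×.

roughly 8 times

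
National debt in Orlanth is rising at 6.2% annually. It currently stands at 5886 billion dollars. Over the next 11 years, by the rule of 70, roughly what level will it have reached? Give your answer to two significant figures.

Doubling time ≈ 70/6.2 = 11.29 years.
11 years is 11/11.29 ≈ 0.97 doublings, a factor of 2^0.97 ≈ 1.96.
5886 × 1.96 ≈ 12000 billion dollars.

roughly 12000 billion dollars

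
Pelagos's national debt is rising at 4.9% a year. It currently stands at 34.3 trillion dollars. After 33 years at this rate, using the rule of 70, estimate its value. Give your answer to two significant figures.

around 170 trillion dollars

Doubling time ≈ 70/4.9 = 14.29 years.
33 years is 33/14.29 ≈ 2.31 doublings, a factor of 2^2.31 ≈ 4.96.
34.3 × 4.96 ≈ 170 trillion dollars.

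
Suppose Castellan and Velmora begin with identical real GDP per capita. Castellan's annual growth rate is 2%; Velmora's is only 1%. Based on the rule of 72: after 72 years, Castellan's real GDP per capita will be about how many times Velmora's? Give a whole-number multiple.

2 times

Only the 1-point difference matters.
72/1 ≈ 72.00 years per doubling of the ratio; 72 years gives 1.00 doublings, so ≈ 2×.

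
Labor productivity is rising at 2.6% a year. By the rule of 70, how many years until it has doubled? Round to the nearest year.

At 2.6%, doubling takes about 70/2.6 = 26.92 years.

27 years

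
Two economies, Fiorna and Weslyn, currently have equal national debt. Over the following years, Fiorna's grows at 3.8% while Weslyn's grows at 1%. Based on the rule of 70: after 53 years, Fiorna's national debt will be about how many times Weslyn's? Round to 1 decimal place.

roughly 4.3 times

Only the 2.8-point difference matters.
70/2.8 ≈ 25.00 years per doubling of the ratio; 53 years gives 2.12 doublings, so ≈ 4.3×.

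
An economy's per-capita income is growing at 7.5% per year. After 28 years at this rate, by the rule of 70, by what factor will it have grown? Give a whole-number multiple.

70/7.5 ≈ 9.33 years per doubling.
28 years fits 3 doublings: 2^3 = 8.

around 8 times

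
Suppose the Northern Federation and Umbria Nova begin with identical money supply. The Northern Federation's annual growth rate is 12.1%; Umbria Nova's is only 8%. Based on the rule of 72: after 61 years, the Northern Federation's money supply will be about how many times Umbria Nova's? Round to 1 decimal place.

Rate gap = 12.1% − 8% = 4.1 points.
The ratio doubles every 72/4.1 ≈ 17.56 years.
61/17.56 ≈ 3.47 doublings → ratio ≈ 2^3.47 ≈ 11.1.

11.1 times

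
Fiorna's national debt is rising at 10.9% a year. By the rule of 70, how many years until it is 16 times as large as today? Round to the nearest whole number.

One doubling takes 70/10.9 = 6.42 years.
16 = 2^4, so 4 doublings → 26 years.

approximately 26 years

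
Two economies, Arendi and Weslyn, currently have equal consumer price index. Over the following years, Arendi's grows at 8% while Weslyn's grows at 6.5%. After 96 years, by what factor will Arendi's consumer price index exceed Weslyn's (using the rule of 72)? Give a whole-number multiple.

Only the 1.5-point difference matters.
72/1.5 ≈ 48.00 years per doubling of the ratio; 96 years gives 2.00 doublings, so ≈ 4×.

about 4 times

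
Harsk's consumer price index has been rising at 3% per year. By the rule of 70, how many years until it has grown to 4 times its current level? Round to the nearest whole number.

At 3% it doubles every 70/3 ≈ 23.33 years.
4× is 2 doublings, so 2 × 23.33 ≈ 47 years.

47 years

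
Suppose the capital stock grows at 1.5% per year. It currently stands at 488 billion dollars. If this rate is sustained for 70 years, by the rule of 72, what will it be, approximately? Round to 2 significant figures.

It doubles every 72/1.5 ≈ 48.00 years, so 70 years is 1.46 doublings.
2^1.46 ≈ 2.75; 488 × 2.75 ≈ 1300 billion dollars.

approximately 1300 billion dollars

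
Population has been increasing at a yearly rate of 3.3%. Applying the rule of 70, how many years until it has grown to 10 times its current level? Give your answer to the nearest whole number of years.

One doubling takes 70/3.3 = 21.21 years.
Reaching 10× takes log₂(10) ≈ 3.32 doublings.
3.32 × 21.21 ≈ 70 years.

around 70 years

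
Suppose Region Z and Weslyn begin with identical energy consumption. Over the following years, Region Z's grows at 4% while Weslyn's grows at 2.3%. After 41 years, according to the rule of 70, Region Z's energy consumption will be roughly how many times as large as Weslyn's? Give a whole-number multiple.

Rate gap = 4% − 2.3% = 1.7 points.
The ratio doubles every 70/1.7 ≈ 41.18 years.
41/41.18 ≈ 1.00 doublings → ratio ≈ 2^1.00 ≈ 2.

about 2 times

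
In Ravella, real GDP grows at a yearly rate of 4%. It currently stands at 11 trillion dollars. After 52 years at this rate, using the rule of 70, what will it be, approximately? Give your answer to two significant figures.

≈ 86 trillion dollars

Doubling time ≈ 70/4 = 17.50 years.
52 years is 52/17.50 ≈ 2.97 doublings, a factor of 2^2.97 ≈ 7.84.
11 × 7.84 ≈ 86 trillion dollars.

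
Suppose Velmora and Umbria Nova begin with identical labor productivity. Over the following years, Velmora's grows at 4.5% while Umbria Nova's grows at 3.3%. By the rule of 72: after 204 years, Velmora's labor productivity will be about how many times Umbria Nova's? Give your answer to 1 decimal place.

Rate gap = 4.5% − 3.3% = 1.2 points.
The ratio doubles every 72/1.2 ≈ 60.00 years.
204/60.00 ≈ 3.40 doublings → ratio ≈ 2^3.40 ≈ 10.6.

about 10.6 times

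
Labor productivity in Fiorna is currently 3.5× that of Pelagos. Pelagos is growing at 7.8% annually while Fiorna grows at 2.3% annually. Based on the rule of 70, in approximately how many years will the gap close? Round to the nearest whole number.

roughly 23 years

What matters is the difference: 5.5 pp.
Rule of 70 on the gap: the ratio halves every 70/5.5 ≈ 12.73 years.
A 3.5× gap takes log₂(3.5) ≈ 1.81 halvings to close: 1.81 × 12.73 ≈ 23 years.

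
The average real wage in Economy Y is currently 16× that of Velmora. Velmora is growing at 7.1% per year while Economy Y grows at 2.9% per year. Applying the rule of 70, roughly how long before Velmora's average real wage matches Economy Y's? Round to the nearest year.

approximately 67 years

What matters is the difference: 4.2 pp.
Rule of 70 on the gap: the ratio halves every 70/4.2 ≈ 16.67 years.
A 16× gap closes after 4 halvings: 4 × 16.67 ≈ 67 years.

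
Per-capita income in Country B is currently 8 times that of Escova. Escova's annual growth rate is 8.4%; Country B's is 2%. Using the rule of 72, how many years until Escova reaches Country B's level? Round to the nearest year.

What matters is the difference: 6.4 pp.
Rule of 72 on the gap: the ratio halves every 72/6.4 ≈ 11.25 years.
An 8 times gap closes after 3 halvings: 3 × 11.25 ≈ 34 years.

approximately 34 years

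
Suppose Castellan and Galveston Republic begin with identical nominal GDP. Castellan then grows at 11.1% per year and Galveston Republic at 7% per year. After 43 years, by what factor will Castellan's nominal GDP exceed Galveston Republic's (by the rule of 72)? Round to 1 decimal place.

around 5.5 times

Only the 4.1-point difference matters.
72/4.1 ≈ 17.56 years per doubling of the ratio; 43 years gives 2.45 doublings, so ≈ 5.5×.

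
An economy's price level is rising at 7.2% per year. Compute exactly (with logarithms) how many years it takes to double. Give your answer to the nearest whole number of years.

10 years

t = ln(2) / ln(1 + 0.072) = 0.6931 / 0.069526 ≈ 9.97.
≈ 10 years.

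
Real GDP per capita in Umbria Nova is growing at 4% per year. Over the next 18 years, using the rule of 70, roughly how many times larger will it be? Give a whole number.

roughly 2 times

70/4 ≈ 17.50 years per doubling.
18 years fits 1 doubling: 2^1 = 2.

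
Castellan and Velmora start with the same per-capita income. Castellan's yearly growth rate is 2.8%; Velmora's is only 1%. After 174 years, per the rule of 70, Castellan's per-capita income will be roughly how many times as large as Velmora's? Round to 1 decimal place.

≈ 22.2 times

Castellan pulls ahead at 1.8 pp per year, so the ratio doubles every 70/1.8 ≈ 38.89 years.
In 174 years that's 4.47 doublings: 2^4.47 ≈ 22.2.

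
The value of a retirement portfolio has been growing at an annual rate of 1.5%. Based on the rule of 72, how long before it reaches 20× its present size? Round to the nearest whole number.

At 1.5% it doubles every 72/1.5 ≈ 48.00 years.
20× is log₂ 20 ≈ 4.32 doublings, so ≈ 4.32 × 48.00 = 207 years.

≈ 207 years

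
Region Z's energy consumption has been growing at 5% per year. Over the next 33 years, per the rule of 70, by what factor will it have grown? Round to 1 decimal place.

around 5.1 times

Doubling time ≈ 70/5 = 14.00 years.
33 years / 14.00 ≈ 2.36 doublings → factor 2^2.36 ≈ 5.1.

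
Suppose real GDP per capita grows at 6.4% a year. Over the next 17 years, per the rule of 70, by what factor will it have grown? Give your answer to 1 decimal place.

Doubling time ≈ 70/6.4 = 10.94 years.
17 years / 10.94 ≈ 1.55 doublings → factor 2^1.55 ≈ 2.9.

2.9 times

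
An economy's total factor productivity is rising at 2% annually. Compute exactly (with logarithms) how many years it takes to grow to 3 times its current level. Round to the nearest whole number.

t = ln(3) / ln(1 + 0.02) = 1.0986 / 0.019803 ≈ 55.48.
≈ 55 years.

55 years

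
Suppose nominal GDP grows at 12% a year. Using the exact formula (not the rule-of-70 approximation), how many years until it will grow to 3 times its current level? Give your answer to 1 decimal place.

t = ln(3) / ln(1 + 0.12) = 1.0986 / 0.113329 ≈ 9.69.

9.7 years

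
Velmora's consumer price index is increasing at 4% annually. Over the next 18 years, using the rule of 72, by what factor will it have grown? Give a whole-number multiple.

At 4% one doubling takes ≈ 18.00 years; 18 years is 1 of them, so ×2.

about 2 times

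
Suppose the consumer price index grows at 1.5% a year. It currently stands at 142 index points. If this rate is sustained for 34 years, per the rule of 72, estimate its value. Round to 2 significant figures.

230 index points

Doubling time ≈ 72/1.5 = 48.00 years.
34 years is 34/48.00 ≈ 0.71 doublings, a factor of 2^0.71 ≈ 1.64.
142 × 1.64 ≈ 230 index points.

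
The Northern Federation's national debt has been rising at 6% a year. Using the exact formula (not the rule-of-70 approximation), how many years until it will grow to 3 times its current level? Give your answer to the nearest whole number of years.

t = ln(3) / ln(1 + 0.06) = 1.0986 / 0.058269 ≈ 18.85.
≈ 19 years.

19 years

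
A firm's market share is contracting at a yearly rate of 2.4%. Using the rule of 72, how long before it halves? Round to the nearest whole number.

approximately 30 years

The rule works in reverse for decay: 72/2.4 ≈ 30.00 years to halve.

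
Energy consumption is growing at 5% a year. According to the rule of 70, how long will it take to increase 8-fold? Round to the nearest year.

around 42 years

Doubling time ≈ 70/5 = 14.00 years.
8× is 3 doublings, so 3 × 14.00 ≈ 42 years.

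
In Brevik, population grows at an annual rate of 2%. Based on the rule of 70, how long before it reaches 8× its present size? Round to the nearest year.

One doubling takes 70/2 = 35.00 years.
8 = 2^3, so 3 doublings → 105 years.

105 years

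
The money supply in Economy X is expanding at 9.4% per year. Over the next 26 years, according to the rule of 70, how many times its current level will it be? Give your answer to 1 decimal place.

Doubling time ≈ 70/9.4 = 7.45 years.
26 years / 7.45 ≈ 3.49 doublings → factor 2^3.49 ≈ 11.2.

roughly 11.2 times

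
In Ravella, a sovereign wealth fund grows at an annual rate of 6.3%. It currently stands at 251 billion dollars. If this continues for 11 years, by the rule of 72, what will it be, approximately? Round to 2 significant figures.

Doubling time ≈ 72/6.3 = 11.43 years.
11 years is 11/11.43 ≈ 0.96 doublings, a factor of 2^0.96 ≈ 1.95.
251 × 1.95 ≈ 490 billion dollars.

around 490 billion dollars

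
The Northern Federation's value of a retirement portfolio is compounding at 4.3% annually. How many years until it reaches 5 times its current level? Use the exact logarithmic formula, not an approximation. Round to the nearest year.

t = ln(5) / ln(1 + 0.043) = 1.6094 / 0.042101 ≈ 38.23.
≈ 38 years.

38 years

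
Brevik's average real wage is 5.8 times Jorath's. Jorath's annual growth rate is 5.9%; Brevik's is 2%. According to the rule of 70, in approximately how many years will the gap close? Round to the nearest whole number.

46 years

What matters is the difference: 3.9 pp.
Rule of 70 on the gap: the ratio halves every 70/3.9 ≈ 17.95 years.
A 5.8 times gap takes log₂(5.8) ≈ 2.54 halvings to close: 2.54 × 17.95 ≈ 46 years.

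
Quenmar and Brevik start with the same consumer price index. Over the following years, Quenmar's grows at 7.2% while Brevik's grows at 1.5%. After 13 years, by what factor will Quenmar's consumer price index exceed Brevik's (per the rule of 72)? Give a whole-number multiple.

Quenmar pulls ahead at 5.7 pp per year, so the ratio doubles every 72/5.7 ≈ 12.63 years.
In 13 years that's 1.03 doublings: 2^1.03 ≈ 2.

≈ 2 times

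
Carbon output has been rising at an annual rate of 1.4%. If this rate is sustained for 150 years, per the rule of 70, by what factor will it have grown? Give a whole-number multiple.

roughly 8 times

Doubling time ≈ 70/1.4 = 50.00 years.
150/50.00 ≈ 3 doublings, so about 2^3 = 8×.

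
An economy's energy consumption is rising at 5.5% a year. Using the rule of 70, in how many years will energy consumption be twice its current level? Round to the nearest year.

roughly 13 years

70/5.5 ≈ 12.73, so it doubles roughly every 13 years.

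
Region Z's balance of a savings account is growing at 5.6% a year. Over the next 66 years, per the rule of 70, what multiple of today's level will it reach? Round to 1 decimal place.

around 38.9 times

Doubling time ≈ 70/5.6 = 12.50 years.
66 years / 12.50 ≈ 5.28 doublings → factor 2^5.28 ≈ 38.9.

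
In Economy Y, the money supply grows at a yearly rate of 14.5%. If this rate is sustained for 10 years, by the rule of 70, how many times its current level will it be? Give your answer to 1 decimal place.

roughly 4.2 times

Doubling time ≈ 70/14.5 = 4.83 years.
10 years / 4.83 ≈ 2.07 doublings → factor 2^2.07 ≈ 4.2.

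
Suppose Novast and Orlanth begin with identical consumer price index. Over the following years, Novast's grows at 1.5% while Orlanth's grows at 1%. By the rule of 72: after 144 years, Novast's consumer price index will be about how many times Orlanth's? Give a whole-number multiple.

around 2 times

Only the 0.5-point difference matters.
72/0.5 ≈ 144.00 years per doubling of the ratio; 144 years gives 1.00 doublings, so ≈ 2×.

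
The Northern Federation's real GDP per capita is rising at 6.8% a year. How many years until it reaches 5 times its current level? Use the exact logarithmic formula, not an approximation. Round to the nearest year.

t = ln(5) / ln(1 + 0.068) = 1.6094 / 0.065788 ≈ 24.46.
≈ 24 years.

24 years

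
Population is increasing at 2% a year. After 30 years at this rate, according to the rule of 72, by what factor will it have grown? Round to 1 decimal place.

around 1.8 times

Doubling time ≈ 72/2 = 36.00 years.
30 years / 36.00 ≈ 0.83 doublings → factor 2^0.83 ≈ 1.8.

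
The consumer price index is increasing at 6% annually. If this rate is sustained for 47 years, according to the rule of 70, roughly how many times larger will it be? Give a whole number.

16 times

70/6 ≈ 11.67 years per doubling.
47 years fits 4 doublings: 2^4 = 16.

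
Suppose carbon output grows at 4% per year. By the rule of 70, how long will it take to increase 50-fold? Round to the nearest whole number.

roughly 99 years

One doubling takes 70/4 = 17.50 years.
Reaching 50× takes log₂(50) ≈ 5.64 doublings.
5.64 × 17.50 ≈ 99 years.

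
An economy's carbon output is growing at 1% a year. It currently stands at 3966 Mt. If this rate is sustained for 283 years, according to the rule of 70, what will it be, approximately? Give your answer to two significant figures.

It doubles every 70/1 ≈ 70.00 years, so 283 years is 4.04 doublings.
2^4.04 ≈ 16.45; 3966 × 16.45 ≈ 65000 Mt.

65000 Mt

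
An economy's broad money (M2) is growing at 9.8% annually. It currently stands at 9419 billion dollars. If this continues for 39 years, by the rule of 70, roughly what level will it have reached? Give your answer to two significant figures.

roughly 410000 billion dollars

Doubling time ≈ 70/9.8 = 7.14 years.
39 years is 39/7.14 ≈ 5.46 doublings, a factor of 2^5.46 ≈ 44.02.
9419 × 44.02 ≈ 410000 billion dollars.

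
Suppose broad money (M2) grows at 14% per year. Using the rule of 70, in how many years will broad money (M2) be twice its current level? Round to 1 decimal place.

At 14%, doubling takes about 70/14 = 5.00 years.

5.0 years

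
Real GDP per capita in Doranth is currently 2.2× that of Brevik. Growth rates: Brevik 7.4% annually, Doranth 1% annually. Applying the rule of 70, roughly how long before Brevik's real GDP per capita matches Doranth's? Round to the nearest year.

The growth-rate gap is 7.4% − 1% = 6.4 percentage points.
So the ratio between them halves every 70/6.4 ≈ 10.94 years.
A 2.2× gap takes log₂(2.2) ≈ 1.14 halvings to close: 1.14 × 10.94 ≈ 12 years.

approximately 12 years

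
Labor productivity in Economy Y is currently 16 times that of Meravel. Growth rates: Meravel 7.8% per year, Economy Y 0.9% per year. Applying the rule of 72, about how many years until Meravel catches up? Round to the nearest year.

≈ 42 years

Meravel gains on Economy Y at 7.8% − 0.9% = 6.9 points a year.
At that relative rate the gap halves every 72/6.9 ≈ 10.43 years.
A 16 times gap closes after 4 halvings: 4 × 10.43 ≈ 42 years.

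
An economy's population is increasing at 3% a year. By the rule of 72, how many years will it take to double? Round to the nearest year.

about 24 years

Doubling time ≈ 72 / 3 = 24.00 years.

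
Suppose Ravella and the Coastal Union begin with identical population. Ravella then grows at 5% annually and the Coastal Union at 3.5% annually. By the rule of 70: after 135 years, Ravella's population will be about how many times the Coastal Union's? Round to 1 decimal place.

Rate gap = 5% − 3.5% = 1.5 points.
The ratio doubles every 70/1.5 ≈ 46.67 years.
135/46.67 ≈ 2.89 doublings → ratio ≈ 2^2.89 ≈ 7.4.

roughly 7.4 times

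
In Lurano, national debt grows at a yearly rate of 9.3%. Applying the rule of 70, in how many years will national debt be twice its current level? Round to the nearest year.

around 8 years

70/9.3 ≈ 7.53, so it doubles roughly every 8 years.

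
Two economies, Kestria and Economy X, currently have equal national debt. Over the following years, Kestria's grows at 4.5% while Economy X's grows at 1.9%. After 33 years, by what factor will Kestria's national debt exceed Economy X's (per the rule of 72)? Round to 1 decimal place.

approximately 2.3 times

Kestria pulls ahead at 2.6 pp per year, so the ratio doubles every 72/2.6 ≈ 27.69 years.
In 33 years that's 1.19 doublings: 2^1.19 ≈ 2.3.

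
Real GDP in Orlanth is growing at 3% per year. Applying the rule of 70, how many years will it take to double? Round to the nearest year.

approximately 23 years

Doubling time ≈ 70 / 3 = 23.33 years.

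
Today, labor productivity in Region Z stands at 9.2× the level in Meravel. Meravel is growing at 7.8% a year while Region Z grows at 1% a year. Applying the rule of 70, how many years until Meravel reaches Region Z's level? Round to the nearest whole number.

approximately 33 years

What matters is the difference: 6.8 pp.
Rule of 70 on the gap: the ratio halves every 70/6.8 ≈ 10.29 years.
A 9.2× gap takes log₂(9.2) ≈ 3.20 halvings to close: 3.20 × 10.29 ≈ 33 years.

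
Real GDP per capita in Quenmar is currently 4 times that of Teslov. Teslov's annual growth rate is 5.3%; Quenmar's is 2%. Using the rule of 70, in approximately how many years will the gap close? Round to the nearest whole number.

about 42 years

The growth-rate gap is 5.3% − 2% = 3.3 percentage points.
So the ratio between them halves every 70/3.3 ≈ 21.21 years.
A 4 times gap closes after 2 halvings: 2 × 21.21 ≈ 42 years.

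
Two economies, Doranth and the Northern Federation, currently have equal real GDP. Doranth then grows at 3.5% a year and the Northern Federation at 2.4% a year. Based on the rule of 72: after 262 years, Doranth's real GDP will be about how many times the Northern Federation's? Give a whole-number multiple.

16 times

Only the 1.1-point difference matters.
72/1.1 ≈ 65.45 years per doubling of the ratio; 262 years gives 4.00 doublings, so ≈ 16×.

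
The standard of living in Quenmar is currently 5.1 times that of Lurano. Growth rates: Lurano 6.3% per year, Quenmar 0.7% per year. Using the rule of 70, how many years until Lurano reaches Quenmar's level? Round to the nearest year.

The growth-rate gap is 6.3% − 0.7% = 5.6 percentage points.
So the ratio between them halves every 70/5.6 ≈ 12.50 years.
A 5.1 times gap takes log₂(5.1) ≈ 2.35 halvings to close: 2.35 × 12.50 ≈ 29 years.

29 years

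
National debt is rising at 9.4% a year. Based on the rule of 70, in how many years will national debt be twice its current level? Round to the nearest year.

Doubling time ≈ 70 / 9.4 = 7.45 years.

approximately 7 years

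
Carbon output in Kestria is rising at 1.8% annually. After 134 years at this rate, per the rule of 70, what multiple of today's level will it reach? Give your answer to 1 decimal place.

≈ 10.9 times

Doubling time ≈ 70/1.8 = 38.89 years.
134 years / 38.89 ≈ 3.45 doublings → factor 2^3.45 ≈ 10.9.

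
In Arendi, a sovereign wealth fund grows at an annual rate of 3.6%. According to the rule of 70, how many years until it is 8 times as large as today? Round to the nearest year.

≈ 58 years

At 3.6% it doubles every 70/3.6 ≈ 19.44 years.
8 = 2^3, so 3 doublings → 58 years.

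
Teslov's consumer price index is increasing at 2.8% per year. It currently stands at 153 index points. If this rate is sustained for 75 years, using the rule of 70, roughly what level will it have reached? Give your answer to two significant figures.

approximately 1200 index points

It doubles every 70/2.8 ≈ 25.00 years, so 75 years is 3.00 doublings.
2^3.00 ≈ 8.00; 153 × 8.00 ≈ 1200 index points.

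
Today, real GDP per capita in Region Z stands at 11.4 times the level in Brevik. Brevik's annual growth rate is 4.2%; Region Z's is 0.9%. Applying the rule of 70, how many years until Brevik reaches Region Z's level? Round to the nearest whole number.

What matters is the difference: 3.3 pp.
Rule of 70 on the gap: the ratio halves every 70/3.3 ≈ 21.21 years.
An 11.4 times gap takes log₂(11.4) ≈ 3.51 halvings to close: 3.51 × 21.21 ≈ 74 years.

≈ 74 years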